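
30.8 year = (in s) 9.713e+08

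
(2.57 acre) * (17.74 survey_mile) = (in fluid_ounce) 1.004e+13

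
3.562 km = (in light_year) 3.765e-13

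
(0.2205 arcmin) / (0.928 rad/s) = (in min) 1.152e-06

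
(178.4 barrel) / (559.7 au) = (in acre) 8.371e-17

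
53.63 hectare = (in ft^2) 5.773e+06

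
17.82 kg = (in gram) 1.782e+04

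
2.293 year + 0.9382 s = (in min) 1.205e+06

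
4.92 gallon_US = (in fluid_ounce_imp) 655.5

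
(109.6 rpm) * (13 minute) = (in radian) 8952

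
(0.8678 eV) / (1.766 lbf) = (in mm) 1.77e-17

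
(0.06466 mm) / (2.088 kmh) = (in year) 3.535e-12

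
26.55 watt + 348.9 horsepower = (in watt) 2.602e+05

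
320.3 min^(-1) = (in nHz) 5.338e+09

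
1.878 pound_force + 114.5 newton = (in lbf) 27.62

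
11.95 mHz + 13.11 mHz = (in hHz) 0.0002506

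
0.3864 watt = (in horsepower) 0.0005182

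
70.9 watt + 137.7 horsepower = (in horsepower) 137.8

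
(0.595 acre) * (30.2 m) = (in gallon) 1.921e+07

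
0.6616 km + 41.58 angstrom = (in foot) 2171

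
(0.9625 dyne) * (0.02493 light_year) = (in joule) 2.27e+09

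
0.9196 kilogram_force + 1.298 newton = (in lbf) 2.319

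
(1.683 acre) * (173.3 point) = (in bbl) 2619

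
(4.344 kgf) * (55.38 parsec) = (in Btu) 6.9e+16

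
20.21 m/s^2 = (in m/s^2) 20.21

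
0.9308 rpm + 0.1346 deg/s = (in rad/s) 0.09982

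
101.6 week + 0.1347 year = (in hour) 1.825e+04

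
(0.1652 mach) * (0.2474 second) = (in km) 0.01392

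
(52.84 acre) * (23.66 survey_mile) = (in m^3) 8.142e+09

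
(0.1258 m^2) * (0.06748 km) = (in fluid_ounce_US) 2.87e+05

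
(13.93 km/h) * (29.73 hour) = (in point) 1.174e+09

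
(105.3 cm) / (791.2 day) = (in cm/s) 1.54e-06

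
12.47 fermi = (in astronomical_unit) 8.336e-26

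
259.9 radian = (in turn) 41.36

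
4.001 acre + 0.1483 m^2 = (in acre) 4.001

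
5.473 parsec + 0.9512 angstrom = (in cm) 1.689e+19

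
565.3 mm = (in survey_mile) 0.0003513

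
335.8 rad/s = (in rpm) 3207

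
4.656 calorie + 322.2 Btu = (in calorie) 8.125e+04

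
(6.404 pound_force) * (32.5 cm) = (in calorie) 2.213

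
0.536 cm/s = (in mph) 0.01199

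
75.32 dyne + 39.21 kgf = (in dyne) 3.845e+07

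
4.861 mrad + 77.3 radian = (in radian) 77.3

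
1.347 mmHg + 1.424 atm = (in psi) 20.95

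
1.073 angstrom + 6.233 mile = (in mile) 6.233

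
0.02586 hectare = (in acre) 0.0639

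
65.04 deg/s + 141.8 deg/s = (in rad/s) 3.61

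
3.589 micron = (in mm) 0.003589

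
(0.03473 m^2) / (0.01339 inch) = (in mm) 1.021e+05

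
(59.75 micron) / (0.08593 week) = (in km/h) 4.139e-09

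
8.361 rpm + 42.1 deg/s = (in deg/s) 92.27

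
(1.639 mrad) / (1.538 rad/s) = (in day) 1.233e-08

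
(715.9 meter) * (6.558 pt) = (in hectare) 0.0001656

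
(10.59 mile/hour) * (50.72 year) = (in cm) 7.572e+11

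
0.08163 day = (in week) 0.01166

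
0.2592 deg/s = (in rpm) 0.0432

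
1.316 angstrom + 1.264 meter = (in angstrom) 1.264e+10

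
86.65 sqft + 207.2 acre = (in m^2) 8.385e+05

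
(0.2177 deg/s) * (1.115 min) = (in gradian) 16.18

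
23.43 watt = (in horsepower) 0.03142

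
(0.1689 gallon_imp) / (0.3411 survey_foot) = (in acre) 1.825e-06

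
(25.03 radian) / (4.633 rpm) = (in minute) 0.8598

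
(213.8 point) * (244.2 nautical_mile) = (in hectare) 3.411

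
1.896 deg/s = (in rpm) 0.316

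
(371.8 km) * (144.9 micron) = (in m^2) 53.87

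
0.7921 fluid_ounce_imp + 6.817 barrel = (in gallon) 286.3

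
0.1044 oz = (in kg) 0.00296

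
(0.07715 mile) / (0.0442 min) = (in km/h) 168.5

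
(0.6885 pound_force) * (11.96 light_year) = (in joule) 3.465e+17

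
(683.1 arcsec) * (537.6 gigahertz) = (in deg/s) 1.02e+11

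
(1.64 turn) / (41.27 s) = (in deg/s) 14.31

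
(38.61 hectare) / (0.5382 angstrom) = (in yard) 7.845e+15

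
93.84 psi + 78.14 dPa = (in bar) 6.47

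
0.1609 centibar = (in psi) 0.02334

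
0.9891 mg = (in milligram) 0.9891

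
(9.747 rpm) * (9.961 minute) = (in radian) 610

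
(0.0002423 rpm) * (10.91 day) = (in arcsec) 4.933e+06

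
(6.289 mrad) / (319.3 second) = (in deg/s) 0.001129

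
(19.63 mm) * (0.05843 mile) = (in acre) 0.0004561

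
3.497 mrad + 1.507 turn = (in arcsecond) 1.954e+06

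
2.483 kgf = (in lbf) 5.474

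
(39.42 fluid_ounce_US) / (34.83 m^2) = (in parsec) 1.085e-21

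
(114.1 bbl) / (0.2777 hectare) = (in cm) 0.6532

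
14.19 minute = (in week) 0.001408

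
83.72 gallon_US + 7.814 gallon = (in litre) 346.5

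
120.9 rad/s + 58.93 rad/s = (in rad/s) 179.8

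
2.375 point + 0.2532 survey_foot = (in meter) 0.07801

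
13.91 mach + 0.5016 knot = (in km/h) 1.705e+04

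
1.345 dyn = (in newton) 1.345e-05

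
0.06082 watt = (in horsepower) 8.156e-05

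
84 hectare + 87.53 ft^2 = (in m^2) 8.4e+05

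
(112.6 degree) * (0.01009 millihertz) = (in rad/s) 1.983e-05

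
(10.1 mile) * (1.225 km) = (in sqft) 2.143e+08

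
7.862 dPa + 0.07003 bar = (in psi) 1.016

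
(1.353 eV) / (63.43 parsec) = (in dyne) 1.108e-32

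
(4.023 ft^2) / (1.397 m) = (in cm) 26.75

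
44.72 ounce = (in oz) 44.72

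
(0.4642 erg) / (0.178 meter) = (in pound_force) 5.863e-08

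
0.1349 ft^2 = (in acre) 3.097e-06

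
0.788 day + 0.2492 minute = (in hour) 18.92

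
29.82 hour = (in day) 1.242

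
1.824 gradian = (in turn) 0.00456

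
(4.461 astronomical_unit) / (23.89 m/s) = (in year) 885.8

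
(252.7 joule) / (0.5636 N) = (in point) 1.271e+06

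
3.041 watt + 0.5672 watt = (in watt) 3.608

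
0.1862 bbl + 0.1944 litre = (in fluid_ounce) 1008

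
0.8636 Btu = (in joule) 911.1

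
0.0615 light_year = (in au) 3889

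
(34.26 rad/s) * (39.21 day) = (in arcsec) 2.394e+13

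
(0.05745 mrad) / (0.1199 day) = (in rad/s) 5.546e-09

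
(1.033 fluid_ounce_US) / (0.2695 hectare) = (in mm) 1.134e-05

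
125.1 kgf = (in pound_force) 275.8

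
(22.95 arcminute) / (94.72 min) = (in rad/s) 1.175e-06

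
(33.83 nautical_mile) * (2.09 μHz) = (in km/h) 0.4714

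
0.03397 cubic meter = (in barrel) 0.2137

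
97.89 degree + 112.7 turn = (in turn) 113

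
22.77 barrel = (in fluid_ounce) 1.224e+05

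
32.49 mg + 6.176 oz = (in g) 175.1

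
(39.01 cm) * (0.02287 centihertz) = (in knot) 0.0001734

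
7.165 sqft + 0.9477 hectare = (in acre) 2.342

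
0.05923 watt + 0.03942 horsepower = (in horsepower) 0.0395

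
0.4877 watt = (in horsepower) 0.000654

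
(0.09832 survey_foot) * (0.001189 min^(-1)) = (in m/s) 5.939e-07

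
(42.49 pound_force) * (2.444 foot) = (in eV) 8.788e+20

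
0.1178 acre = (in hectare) 0.04767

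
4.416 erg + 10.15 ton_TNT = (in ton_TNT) 10.15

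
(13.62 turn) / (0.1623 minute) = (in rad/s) 8.788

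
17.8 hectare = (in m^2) 1.78e+05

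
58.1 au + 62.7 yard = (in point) 2.464e+16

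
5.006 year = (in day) 1827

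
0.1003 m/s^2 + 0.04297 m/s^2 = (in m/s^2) 0.1433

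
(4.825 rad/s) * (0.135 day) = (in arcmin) 1.935e+08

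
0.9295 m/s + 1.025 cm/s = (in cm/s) 93.97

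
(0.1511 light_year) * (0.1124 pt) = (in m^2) 5.668e+10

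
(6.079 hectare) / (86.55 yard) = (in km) 0.7681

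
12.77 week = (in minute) 1.287e+05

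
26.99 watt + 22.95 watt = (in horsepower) 0.06697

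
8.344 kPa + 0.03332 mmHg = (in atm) 0.08239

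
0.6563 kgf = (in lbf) 1.447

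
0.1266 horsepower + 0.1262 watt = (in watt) 94.53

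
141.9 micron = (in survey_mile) 8.817e-08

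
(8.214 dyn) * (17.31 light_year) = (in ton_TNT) 3215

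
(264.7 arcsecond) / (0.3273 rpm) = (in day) 4.334e-07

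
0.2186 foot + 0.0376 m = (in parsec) 3.378e-18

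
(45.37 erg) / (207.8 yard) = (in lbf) 5.368e-09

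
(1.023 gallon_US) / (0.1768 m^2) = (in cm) 2.19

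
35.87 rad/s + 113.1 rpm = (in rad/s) 47.71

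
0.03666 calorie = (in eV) 9.574e+17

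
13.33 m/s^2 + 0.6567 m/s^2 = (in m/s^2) 13.99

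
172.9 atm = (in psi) 2541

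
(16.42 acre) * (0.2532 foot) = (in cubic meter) 5128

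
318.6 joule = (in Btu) 0.302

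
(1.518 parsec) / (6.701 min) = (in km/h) 4.194e+14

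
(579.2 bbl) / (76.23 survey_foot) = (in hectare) 0.0003963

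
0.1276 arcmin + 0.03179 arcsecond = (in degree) 0.002135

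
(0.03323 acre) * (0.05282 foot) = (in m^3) 2.165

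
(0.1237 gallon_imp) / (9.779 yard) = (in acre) 1.554e-08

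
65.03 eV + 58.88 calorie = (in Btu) 0.2335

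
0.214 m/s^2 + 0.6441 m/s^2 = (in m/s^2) 0.8581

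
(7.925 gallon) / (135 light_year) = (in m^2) 2.349e-20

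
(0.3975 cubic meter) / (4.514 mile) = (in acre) 1.352e-08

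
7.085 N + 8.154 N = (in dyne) 1.524e+06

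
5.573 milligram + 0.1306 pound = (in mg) 5.924e+04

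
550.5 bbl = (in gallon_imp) 1.925e+04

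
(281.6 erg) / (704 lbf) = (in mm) 8.992e-06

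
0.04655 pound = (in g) 21.11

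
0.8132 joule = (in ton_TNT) 1.944e-10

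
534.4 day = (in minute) 7.695e+05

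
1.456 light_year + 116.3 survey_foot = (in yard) 1.506e+16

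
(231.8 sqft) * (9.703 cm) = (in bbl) 13.14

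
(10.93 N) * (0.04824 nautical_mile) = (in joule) 976.5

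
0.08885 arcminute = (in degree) 0.001481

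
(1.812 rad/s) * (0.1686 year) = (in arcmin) 3.312e+10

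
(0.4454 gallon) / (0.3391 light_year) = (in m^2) 5.255e-19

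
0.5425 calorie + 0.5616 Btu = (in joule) 594.8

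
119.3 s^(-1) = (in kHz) 0.1193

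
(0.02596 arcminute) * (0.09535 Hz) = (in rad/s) 7.2e-07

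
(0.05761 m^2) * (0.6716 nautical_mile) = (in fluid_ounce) 2.423e+06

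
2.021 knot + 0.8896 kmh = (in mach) 0.003779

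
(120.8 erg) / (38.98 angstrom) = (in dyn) 3.099e+08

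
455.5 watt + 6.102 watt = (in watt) 461.6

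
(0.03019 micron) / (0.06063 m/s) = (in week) 8.233e-13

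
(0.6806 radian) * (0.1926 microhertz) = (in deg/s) 7.511e-06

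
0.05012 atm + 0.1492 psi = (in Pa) 6107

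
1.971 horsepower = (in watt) 1470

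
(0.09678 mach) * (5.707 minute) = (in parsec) 3.657e-13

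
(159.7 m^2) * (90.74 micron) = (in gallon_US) 3.828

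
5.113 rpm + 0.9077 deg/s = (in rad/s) 0.5513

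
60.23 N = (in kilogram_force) 6.142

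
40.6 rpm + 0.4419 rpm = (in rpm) 41.04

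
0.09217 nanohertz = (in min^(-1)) 5.53e-09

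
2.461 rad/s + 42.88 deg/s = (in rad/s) 3.209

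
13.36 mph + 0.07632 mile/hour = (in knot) 11.68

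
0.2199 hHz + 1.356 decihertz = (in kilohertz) 0.02213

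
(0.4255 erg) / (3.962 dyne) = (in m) 0.001074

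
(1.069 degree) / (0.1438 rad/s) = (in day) 1.502e-06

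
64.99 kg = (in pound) 143.3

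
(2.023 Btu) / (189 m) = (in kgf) 1.152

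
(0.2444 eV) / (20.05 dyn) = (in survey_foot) 6.407e-16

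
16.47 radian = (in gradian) 1049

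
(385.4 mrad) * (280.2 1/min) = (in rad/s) 1.8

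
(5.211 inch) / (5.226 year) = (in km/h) 2.891e-09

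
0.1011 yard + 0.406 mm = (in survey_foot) 0.3046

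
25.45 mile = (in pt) 1.161e+08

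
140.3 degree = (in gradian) 155.9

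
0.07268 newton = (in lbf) 0.01634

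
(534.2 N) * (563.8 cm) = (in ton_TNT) 7.198e-07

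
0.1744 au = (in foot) 8.56e+10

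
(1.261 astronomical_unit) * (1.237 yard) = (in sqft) 2.297e+12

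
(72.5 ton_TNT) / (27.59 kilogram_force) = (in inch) 4.414e+10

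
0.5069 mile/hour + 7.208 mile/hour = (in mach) 0.01013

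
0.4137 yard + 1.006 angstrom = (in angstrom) 3.783e+09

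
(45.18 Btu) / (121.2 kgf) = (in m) 40.1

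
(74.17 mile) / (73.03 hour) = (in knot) 0.8825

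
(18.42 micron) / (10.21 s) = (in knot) 3.507e-06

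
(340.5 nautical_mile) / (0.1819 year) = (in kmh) 0.3958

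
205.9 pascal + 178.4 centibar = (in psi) 25.9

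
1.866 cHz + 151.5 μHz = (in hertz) 0.01881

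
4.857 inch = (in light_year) 1.304e-17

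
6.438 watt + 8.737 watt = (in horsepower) 0.02035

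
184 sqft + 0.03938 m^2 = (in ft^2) 184.4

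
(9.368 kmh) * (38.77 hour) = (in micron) 3.632e+11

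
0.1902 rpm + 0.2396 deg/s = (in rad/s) 0.0241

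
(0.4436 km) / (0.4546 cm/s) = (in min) 1626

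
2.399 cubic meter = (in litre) 2399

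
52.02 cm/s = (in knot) 1.011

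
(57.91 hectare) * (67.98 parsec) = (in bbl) 7.641e+24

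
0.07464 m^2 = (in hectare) 7.464e-06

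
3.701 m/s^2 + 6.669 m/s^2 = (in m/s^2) 10.37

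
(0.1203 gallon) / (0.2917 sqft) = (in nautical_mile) 9.073e-06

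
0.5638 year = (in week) 29.4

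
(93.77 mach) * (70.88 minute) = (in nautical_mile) 7.332e+04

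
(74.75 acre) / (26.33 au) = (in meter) 7.68e-08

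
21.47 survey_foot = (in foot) 21.47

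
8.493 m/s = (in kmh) 30.57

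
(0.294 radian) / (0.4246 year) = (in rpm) 2.097e-07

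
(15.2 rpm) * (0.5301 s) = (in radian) 0.8438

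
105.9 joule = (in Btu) 0.1004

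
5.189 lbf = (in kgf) 2.354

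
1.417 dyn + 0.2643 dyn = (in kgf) 1.714e-06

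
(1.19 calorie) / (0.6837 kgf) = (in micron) 7.426e+05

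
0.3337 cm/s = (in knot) 0.006487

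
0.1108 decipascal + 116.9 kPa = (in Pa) 1.169e+05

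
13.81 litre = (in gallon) 3.648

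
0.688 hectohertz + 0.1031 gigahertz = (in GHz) 0.1031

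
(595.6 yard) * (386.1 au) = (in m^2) 3.146e+16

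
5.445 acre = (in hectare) 2.204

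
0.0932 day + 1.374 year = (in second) 4.334e+07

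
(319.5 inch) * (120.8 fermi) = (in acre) 2.422e-16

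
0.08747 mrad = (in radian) 8.747e-05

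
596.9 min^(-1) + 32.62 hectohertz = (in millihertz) 3.272e+06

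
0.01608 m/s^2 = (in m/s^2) 0.01608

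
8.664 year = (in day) 3162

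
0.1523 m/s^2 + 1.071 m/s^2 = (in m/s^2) 1.223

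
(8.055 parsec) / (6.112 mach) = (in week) 1.975e+08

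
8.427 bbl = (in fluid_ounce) 4.53e+04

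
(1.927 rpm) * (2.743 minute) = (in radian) 33.21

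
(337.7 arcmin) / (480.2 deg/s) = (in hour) 3.256e-06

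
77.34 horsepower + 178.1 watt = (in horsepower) 77.58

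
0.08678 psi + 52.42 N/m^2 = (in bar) 0.006507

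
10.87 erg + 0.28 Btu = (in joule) 295.4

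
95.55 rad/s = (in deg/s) 5475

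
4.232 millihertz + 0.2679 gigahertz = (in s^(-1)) 2.679e+08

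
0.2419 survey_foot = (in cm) 7.373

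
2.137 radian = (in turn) 0.3401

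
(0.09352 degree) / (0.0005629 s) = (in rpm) 27.69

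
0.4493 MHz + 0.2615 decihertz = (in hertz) 4.493e+05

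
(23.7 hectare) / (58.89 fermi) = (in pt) 1.141e+22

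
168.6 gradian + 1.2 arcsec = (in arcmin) 9104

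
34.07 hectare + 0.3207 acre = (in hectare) 34.2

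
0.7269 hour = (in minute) 43.61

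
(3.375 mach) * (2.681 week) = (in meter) 1.863e+09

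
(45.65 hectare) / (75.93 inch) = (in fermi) 2.367e+20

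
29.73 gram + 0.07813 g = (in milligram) 2.981e+04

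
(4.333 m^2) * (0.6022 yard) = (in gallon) 630.3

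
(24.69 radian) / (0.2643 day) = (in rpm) 0.01032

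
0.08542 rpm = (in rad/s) 0.008945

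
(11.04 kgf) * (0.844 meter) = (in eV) 5.703e+20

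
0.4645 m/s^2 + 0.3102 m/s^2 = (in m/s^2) 0.7747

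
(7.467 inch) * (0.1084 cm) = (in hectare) 2.056e-08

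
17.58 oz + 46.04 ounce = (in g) 1804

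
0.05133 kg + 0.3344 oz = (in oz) 2.145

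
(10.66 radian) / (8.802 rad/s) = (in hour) 0.0003364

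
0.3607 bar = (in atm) 0.356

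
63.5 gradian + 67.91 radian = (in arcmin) 2.369e+05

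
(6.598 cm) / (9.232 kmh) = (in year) 8.159e-10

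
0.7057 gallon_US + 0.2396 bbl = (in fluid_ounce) 1378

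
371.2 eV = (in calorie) 1.421e-17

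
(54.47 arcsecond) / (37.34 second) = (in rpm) 6.754e-05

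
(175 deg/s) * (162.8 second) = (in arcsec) 1.026e+08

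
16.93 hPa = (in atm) 0.01671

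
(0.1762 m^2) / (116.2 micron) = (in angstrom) 1.516e+13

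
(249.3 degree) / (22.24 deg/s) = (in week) 1.853e-05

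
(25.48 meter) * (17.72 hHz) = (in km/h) 1.625e+05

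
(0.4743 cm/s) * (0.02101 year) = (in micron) 3.143e+09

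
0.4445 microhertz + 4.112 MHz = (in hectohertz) 4.112e+04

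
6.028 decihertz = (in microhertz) 6.028e+05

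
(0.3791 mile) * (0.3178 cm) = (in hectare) 0.0001939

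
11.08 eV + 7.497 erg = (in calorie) 1.792e-07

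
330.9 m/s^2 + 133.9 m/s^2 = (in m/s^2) 464.8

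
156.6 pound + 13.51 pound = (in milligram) 7.716e+07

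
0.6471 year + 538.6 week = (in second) 3.462e+08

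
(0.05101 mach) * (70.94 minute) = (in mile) 45.94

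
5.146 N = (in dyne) 5.146e+05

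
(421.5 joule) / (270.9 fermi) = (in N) 1.556e+15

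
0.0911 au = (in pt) 3.863e+13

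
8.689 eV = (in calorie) 3.327e-19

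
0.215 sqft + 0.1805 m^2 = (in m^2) 0.2005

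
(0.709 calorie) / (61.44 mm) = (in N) 48.28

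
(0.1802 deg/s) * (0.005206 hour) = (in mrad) 58.94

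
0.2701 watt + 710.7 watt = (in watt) 711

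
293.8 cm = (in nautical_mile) 0.001586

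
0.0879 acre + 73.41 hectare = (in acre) 181.5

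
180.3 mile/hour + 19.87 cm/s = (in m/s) 80.8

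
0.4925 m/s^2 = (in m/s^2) 0.4925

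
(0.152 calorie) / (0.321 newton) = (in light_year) 2.094e-16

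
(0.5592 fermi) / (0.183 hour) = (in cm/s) 8.488e-17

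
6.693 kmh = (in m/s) 1.859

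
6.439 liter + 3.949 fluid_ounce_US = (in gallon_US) 1.732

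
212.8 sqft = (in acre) 0.004885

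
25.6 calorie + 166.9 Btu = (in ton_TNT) 4.211e-05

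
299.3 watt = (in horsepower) 0.4014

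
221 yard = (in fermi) 2.021e+17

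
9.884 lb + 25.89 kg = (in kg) 30.37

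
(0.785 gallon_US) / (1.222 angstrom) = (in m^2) 2.432e+07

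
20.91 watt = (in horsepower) 0.02804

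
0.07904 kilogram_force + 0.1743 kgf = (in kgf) 0.2533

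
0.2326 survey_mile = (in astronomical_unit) 2.502e-09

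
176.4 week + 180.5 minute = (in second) 1.067e+08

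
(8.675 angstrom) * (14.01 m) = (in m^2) 1.215e-08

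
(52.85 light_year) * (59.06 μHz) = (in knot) 5.74e+13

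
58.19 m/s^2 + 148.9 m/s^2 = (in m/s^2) 207.1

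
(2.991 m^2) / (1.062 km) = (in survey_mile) 1.75e-06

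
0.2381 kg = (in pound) 0.5249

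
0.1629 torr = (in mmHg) 0.1629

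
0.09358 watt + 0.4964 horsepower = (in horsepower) 0.4965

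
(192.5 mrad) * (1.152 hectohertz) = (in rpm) 211.8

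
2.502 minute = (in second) 150.1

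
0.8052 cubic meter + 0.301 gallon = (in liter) 806.3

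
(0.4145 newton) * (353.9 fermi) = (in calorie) 3.506e-14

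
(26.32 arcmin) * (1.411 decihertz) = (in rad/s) 0.00108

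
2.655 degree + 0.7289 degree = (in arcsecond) 1.218e+04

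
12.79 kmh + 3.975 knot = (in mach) 0.01644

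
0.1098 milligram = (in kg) 1.098e-07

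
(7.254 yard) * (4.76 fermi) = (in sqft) 3.399e-13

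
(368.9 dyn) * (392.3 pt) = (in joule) 0.0005105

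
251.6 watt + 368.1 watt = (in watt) 619.7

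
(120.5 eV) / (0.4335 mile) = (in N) 2.767e-20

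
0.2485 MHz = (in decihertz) 2.485e+06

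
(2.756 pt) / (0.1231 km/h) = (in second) 0.02843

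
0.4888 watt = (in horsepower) 0.0006555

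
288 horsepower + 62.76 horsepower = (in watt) 2.616e+05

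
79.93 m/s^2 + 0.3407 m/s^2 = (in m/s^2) 80.27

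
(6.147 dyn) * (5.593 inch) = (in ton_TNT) 2.087e-15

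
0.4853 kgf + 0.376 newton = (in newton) 5.135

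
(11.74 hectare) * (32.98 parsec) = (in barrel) 7.515e+23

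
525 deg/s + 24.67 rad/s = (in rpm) 323.1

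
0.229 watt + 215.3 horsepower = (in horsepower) 215.3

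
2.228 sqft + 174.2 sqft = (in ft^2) 176.4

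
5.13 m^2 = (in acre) 0.001268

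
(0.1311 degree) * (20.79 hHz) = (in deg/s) 272.6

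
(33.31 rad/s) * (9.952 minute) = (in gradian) 1.266e+06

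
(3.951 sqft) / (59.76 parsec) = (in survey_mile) 1.237e-22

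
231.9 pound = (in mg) 1.052e+08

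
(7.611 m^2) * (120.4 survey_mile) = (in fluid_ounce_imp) 5.19e+10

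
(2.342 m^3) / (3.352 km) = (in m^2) 0.0006987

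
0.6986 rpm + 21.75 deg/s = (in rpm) 4.324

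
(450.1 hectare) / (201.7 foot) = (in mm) 7.321e+07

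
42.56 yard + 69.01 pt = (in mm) 3.894e+04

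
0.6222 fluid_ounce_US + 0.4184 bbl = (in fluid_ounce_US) 2250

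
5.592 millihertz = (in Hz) 0.005592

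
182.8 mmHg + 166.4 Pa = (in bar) 0.2454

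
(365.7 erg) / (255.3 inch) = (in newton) 5.639e-06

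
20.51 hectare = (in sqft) 2.208e+06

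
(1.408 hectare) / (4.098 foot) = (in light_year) 1.191e-12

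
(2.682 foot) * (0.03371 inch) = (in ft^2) 0.007534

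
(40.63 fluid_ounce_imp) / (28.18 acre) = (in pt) 2.869e-05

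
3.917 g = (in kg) 0.003917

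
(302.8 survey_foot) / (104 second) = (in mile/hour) 1.985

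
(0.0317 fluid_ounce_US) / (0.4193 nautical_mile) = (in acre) 2.983e-13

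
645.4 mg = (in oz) 0.02277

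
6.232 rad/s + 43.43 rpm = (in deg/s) 617.6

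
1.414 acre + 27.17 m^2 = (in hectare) 0.5749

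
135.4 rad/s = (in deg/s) 7758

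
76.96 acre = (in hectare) 31.14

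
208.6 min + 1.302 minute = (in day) 0.1458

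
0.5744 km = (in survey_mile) 0.3569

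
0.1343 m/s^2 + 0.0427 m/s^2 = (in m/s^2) 0.177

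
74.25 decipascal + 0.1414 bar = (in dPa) 1.415e+05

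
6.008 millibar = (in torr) 4.506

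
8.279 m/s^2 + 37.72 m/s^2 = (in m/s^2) 46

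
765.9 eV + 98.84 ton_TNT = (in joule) 4.135e+11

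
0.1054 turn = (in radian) 0.6622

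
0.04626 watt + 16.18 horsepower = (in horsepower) 16.18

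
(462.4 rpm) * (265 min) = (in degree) 4.411e+07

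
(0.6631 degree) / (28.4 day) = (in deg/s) 2.702e-07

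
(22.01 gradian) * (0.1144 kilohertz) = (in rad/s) 39.55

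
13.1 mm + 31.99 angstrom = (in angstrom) 1.31e+08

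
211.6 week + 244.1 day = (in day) 1725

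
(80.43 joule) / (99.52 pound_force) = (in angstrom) 1.817e+09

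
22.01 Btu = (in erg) 2.322e+11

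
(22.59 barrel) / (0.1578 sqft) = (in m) 245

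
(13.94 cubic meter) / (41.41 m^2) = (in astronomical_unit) 2.25e-12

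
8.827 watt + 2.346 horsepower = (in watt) 1758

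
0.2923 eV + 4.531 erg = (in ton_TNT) 1.083e-16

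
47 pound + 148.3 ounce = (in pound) 56.27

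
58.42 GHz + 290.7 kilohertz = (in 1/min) 3.505e+12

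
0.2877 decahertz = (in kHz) 0.002877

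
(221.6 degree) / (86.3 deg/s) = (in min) 0.0428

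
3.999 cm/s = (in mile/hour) 0.08946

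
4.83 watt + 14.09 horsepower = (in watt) 1.051e+04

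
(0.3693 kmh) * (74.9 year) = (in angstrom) 2.423e+18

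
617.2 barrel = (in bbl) 617.2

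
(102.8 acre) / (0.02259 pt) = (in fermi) 5.22e+25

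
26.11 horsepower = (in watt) 1.947e+04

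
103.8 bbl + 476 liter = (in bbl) 106.8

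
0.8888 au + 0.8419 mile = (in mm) 1.33e+14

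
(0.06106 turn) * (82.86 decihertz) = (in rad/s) 3.179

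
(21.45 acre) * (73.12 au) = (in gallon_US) 2.508e+20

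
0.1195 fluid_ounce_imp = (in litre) 0.003395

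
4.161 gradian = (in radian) 0.06536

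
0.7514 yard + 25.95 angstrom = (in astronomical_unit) 4.593e-12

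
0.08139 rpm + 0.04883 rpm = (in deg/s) 0.7813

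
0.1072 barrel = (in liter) 17.04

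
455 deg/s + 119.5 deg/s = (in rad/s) 10.03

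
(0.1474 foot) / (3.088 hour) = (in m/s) 4.041e-06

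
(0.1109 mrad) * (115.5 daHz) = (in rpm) 1.223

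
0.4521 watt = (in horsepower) 0.0006063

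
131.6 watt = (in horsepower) 0.1765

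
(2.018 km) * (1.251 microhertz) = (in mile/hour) 0.005647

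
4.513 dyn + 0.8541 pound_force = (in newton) 3.799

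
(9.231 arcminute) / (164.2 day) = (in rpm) 1.807e-09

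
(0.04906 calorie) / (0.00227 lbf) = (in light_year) 2.149e-15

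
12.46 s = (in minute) 0.2077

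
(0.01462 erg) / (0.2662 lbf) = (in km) 1.235e-12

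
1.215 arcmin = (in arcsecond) 72.9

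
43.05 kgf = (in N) 422.2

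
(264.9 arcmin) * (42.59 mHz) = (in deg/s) 0.188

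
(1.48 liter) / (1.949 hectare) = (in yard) 8.305e-08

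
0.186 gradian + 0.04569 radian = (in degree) 2.785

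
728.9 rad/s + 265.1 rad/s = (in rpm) 9492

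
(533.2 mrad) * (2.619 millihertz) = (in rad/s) 0.001396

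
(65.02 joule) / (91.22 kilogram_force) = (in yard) 0.07949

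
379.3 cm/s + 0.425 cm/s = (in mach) 0.01115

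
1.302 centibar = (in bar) 0.01302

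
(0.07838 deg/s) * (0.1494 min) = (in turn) 0.001952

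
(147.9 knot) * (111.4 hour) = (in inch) 1.201e+09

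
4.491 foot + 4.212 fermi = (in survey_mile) 0.0008506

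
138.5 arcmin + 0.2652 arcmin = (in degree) 2.313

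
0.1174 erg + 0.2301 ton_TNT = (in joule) 9.627e+08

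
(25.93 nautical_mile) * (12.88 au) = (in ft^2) 9.96e+17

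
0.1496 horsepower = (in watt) 111.6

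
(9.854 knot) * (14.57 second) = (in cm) 7386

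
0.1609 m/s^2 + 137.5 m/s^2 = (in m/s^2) 137.7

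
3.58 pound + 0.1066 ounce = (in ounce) 57.39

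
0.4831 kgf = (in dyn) 4.738e+05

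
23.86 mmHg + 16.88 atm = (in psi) 248.5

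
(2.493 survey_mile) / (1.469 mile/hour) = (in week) 0.0101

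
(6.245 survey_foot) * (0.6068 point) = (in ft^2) 0.004386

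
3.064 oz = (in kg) 0.08686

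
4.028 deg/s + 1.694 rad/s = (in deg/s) 101.1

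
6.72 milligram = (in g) 0.00672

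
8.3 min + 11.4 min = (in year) 3.748e-05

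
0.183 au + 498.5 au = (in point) 2.115e+17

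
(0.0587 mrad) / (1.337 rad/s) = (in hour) 1.22e-08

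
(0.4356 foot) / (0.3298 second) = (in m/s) 0.4026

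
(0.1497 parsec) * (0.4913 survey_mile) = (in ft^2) 3.931e+19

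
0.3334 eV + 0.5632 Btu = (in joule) 594.2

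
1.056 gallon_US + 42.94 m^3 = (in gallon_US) 1.134e+04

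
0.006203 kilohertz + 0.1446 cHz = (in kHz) 0.006204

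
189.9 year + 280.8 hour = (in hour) 1.664e+06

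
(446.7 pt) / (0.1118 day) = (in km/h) 5.873e-05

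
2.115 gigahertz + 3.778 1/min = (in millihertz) 2.115e+12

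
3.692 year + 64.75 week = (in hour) 4.322e+04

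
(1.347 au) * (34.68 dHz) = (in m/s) 6.988e+11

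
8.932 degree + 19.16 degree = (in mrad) 490.3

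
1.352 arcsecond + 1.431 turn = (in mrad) 8991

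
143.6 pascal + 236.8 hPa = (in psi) 3.455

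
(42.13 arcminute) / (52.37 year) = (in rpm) 7.086e-11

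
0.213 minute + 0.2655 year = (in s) 8.373e+06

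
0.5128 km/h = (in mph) 0.3186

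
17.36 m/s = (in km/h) 62.5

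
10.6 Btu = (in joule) 1.118e+04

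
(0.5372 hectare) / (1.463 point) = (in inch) 4.098e+08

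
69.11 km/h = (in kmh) 69.11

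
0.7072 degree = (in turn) 0.001964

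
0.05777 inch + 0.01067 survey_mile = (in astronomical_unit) 1.148e-10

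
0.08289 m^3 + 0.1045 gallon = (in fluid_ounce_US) 2816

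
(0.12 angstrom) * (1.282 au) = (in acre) 0.0005687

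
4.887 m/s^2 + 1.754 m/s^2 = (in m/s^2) 6.641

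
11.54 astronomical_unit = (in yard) 1.888e+12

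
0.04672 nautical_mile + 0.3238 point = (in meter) 86.53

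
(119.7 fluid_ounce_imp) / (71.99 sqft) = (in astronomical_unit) 3.399e-15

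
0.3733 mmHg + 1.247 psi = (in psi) 1.254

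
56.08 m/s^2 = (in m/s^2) 56.08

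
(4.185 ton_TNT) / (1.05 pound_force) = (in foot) 1.23e+10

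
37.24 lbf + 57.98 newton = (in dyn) 2.236e+07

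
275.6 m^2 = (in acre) 0.0681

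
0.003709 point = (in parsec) 4.24e-23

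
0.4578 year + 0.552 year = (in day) 368.6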